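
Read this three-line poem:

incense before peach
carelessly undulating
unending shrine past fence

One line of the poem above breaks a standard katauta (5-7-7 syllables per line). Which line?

Line 3

Line 1: "incense before peach": 2+2+1 = 5 ✓
Line 2: "carelessly undulating": 3+4 = 7 ✓
Line 3: "unending shrine past fence": 3+1+1+1 = 6 (expected 7)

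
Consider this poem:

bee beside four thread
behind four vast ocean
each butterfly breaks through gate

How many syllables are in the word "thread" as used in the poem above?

1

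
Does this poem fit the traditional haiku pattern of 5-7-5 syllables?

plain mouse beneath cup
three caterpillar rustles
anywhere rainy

Yes

Line 1: plain (1), mouse (1), beneath (2), cup (1) → 5 ✓
Line 2: three (1), caterpillar (4), rustles (2) → 7 ✓
Line 3: anywhere (3), rainy (2) → 5 ✓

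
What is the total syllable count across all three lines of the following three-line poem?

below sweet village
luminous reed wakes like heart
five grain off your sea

Line 1: "below sweet village": 2+1+2 = 5
Line 2: "luminous reed wakes like heart": 3+1+1+1+1 = 7
Line 3: "five grain off your sea": 1+1+1+1+1 = 5
Total: 5 + 7 + 5 = 17

17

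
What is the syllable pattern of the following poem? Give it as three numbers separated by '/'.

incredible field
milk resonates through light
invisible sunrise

5/6/6

Line 1: incredible(4) + field(1) = 5
Line 2: milk(1) + resonates(3) + through(1) + light(1) = 6
Line 3: invisible(4) + sunrise(2) = 6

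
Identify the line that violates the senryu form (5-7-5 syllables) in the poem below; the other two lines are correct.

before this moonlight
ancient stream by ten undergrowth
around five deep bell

Line 1: before(2) + this(1) + moonlight(2) = 5 ✓
Line 2: ancient(2) + stream(1) + by(1) + ten(1) + undergrowth(3) = 8 (expected 7)
Line 3: around(2) + five(1) + deep(1) + bell(1) = 5 ✓

Line 2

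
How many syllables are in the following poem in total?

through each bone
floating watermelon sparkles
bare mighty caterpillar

18

Line 1: through (1), each (1), bone (1) → 3
Line 2: floating (2), watermelon (4), sparkles (2) → 8
Line 3: bare (1), mighty (2), caterpillar (4) → 7
Total: 3 + 8 + 7 = 18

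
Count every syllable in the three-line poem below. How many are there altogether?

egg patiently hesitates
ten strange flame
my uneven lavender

Line 1: egg (1), patiently (3), hesitates (3) → 7
Line 2: ten (1), strange (1), flame (1) → 3
Line 3: my (1), uneven (3), lavender (3) → 7
Total: 7 + 3 + 7 = 17

17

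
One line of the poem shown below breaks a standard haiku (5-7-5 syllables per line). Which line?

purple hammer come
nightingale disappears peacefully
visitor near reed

Line 2

Line 1: purple (2), hammer (2), come (1) → 5 ✓
Line 2: nightingale (3), disappears (3), peacefully (3) → 9 (expected 7)
Line 3: visitor (3), near (1), reed (1) → 5 ✓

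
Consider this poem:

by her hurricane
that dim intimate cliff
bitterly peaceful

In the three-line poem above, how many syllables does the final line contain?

5

The final line: bitterly(3) + peaceful(2) = 5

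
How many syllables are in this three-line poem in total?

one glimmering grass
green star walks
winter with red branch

Line 1: "one glimmering grass": 1+3+1 = 5
Line 2: "green star walks": 1+1+1 = 3
Line 3: "winter with red branch": 2+1+1+1 = 5
Total: 5 + 3 + 5 = 13

13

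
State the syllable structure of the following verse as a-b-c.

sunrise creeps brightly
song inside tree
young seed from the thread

Line 1: "sunrise creeps brightly": 2+1+2 = 5
Line 2: "song inside tree": 1+2+1 = 4
Line 3: "young seed from the thread": 1+1+1+1+1 = 5

5-4-5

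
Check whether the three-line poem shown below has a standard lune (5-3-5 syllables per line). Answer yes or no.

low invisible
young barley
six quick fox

No

Line 1: "low invisible": 1+4 = 5 ✓
Line 2: "young barley": 1+2 = 3 ✓
Line 3: "six quick fox": 1+1+1 = 3 (expected 5)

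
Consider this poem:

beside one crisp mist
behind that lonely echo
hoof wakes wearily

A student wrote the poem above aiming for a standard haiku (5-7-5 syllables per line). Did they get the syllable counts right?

Line 1: beside (2), one (1), crisp (1), mist (1) → 5 ✓
Line 2: behind (2), that (1), lonely (2), echo (2) → 7 ✓
Line 3: hoof (1), wakes (1), wearily (3) → 5 ✓

Yes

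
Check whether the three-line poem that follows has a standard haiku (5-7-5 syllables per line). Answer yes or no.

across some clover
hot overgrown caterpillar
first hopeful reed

Line 1: "across some clover": 2+1+2 = 5 ✓
Line 2: "hot overgrown caterpillar": 1+3+4 = 8 (expected 7)
Line 3: "first hopeful reed": 1+2+1 = 4 (expected 5)

No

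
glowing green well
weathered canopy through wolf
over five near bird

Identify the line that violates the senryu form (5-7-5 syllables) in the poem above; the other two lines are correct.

Line 1

Line 1: glowing(2) + green(1) + well(1) = 4 (expected 5)
Line 2: weathered(2) + canopy(3) + through(1) + wolf(1) = 7 ✓
Line 3: over(2) + five(1) + near(1) + bird(1) = 5 ✓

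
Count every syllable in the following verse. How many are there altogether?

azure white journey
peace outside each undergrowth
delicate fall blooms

Line 1: "azure white journey": 2+1+2 = 5
Line 2: "peace outside each undergrowth": 1+2+1+3 = 7
Line 3: "delicate fall blooms": 3+1+1 = 5
Total: 5 + 7 + 5 = 17

17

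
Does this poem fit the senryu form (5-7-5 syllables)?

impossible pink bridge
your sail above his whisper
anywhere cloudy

Line 1: impossible(4) + pink(1) + bridge(1) = 6 (expected 5)
Line 2: your(1) + sail(1) + above(2) + his(1) + whisper(2) = 7 ✓
Line 3: anywhere(3) + cloudy(2) = 5 ✓

No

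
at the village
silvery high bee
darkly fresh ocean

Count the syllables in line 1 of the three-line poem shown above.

Line 1: at(1) + the(1) + village(2) = 4

4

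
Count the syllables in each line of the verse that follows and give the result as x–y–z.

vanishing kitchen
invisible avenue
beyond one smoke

Line 1: vanishing(3) + kitchen(2) = 5
Line 2: invisible(4) + avenue(3) = 7
Line 3: beyond(2) + one(1) + smoke(1) = 4

5–7–4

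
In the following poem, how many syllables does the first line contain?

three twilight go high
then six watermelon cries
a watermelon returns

5

The first line: three (1), twilight (2), go (1), high (1) → 5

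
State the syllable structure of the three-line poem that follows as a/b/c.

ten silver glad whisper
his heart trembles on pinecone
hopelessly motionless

Line 1: ten(1) + silver(2) + glad(1) + whisper(2) = 6
Line 2: his(1) + heart(1) + trembles(2) + on(1) + pinecone(2) = 7
Line 3: hopelessly(3) + motionless(3) = 6

6/7/6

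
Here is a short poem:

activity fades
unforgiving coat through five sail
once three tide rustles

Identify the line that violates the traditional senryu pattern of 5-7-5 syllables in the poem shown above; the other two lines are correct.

Line 2

Line 1: activity (4), fades (1) → 5 ✓
Line 2: unforgiving (4), coat (1), through (1), five (1), sail (1) → 8 (expected 7)
Line 3: once (1), three (1), tide (1), rustles (2) → 5 ✓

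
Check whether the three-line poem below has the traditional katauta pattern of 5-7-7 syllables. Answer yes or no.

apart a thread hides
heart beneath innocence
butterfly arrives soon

No

Line 1: "apart a thread hides": 2+1+1+1 = 5 ✓
Line 2: "heart beneath innocence": 1+2+3 = 6 (expected 7)
Line 3: "butterfly arrives soon": 3+2+1 = 6 (expected 7)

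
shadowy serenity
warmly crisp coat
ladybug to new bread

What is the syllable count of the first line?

The first line: shadowy (3), serenity (4) → 7

7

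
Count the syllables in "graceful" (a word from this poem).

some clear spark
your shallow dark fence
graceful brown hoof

2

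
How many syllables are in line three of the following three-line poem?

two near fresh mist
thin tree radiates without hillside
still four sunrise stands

5

Line three: still(1) + four(1) + sunrise(2) + stands(1) = 5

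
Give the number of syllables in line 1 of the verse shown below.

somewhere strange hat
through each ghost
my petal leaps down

4

Line 1: somewhere (2), strange (1), hat (1) → 4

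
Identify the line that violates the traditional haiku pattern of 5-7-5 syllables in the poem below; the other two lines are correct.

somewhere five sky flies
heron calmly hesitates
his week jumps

Line 3

Line 1: "somewhere five sky flies": 2+1+1+1 = 5 ✓
Line 2: "heron calmly hesitates": 2+2+3 = 7 ✓
Line 3: "his week jumps": 1+1+1 = 3 (expected 5)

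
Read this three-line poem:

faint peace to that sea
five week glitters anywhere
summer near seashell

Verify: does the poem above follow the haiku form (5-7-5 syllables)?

Yes

Line 1: faint (1), peace (1), to (1), that (1), sea (1) → 5 ✓
Line 2: five (1), week (1), glitters (2), anywhere (3) → 7 ✓
Line 3: summer (2), near (1), seashell (2) → 5 ✓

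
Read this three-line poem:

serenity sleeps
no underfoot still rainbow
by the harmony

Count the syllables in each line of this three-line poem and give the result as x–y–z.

5–7–5

Line 1: serenity (4), sleeps (1) → 5
Line 2: no (1), underfoot (3), still (1), rainbow (2) → 7
Line 3: by (1), the (1), harmony (3) → 5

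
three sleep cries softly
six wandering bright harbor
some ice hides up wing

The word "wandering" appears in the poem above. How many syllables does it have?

3

"wandering" has 3 syllables.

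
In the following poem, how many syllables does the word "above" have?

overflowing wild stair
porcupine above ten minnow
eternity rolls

"above" has 2 syllables.

2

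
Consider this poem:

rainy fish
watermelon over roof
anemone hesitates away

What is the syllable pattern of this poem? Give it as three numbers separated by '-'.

3-7-9

Line 1: rainy(2) + fish(1) = 3
Line 2: watermelon(4) + over(2) + roof(1) = 7
Line 3: anemone(4) + hesitates(3) + away(2) = 9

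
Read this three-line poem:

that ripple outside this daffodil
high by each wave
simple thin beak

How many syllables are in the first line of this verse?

The first line: "that ripple outside this daffodil": 1+2+2+1+3 = 9

9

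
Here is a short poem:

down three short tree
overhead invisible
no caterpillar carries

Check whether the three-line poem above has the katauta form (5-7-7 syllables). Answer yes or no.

Line 1: down (1), three (1), short (1), tree (1) → 4 (expected 5)
Line 2: overhead (3), invisible (4) → 7 ✓
Line 3: no (1), caterpillar (4), carries (2) → 7 ✓

No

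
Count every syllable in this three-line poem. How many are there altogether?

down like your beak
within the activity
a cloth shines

Line 1: "down like your beak": 1+1+1+1 = 4
Line 2: "within the activity": 2+1+4 = 7
Line 3: "a cloth shines": 1+1+1 = 3
Total: 4 + 7 + 3 = 14

14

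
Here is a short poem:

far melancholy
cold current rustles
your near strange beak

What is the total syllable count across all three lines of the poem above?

Line 1: "far melancholy": 1+4 = 5
Line 2: "cold current rustles": 1+2+2 = 5
Line 3: "your near strange beak": 1+1+1+1 = 4
Total: 5 + 5 + 4 = 14

14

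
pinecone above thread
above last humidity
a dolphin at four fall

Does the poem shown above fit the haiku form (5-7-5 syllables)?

No

Line 1: pinecone (2), above (2), thread (1) → 5 ✓
Line 2: above (2), last (1), humidity (4) → 7 ✓
Line 3: a (1), dolphin (2), at (1), four (1), fall (1) → 6 (expected 5)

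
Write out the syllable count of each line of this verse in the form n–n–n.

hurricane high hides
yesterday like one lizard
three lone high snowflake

Line 1: "hurricane high hides": 3+1+1 = 5
Line 2: "yesterday like one lizard": 3+1+1+2 = 7
Line 3: "three lone high snowflake": 1+1+1+2 = 5

5–7–5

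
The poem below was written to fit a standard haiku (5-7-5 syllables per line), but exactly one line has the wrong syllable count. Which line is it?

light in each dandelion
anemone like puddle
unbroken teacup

Line 1

Line 1: light(1) + in(1) + each(1) + dandelion(4) = 7 (expected 5)
Line 2: anemone(4) + like(1) + puddle(2) = 7 ✓
Line 3: unbroken(3) + teacup(2) = 5 ✓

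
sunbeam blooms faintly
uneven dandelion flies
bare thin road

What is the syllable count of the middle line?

8

The middle line: uneven(3) + dandelion(4) + flies(1) = 8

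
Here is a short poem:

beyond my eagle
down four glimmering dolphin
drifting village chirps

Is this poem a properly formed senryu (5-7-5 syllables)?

Line 1: beyond(2) + my(1) + eagle(2) = 5 ✓
Line 2: down(1) + four(1) + glimmering(3) + dolphin(2) = 7 ✓
Line 3: drifting(2) + village(2) + chirps(1) = 5 ✓

Yes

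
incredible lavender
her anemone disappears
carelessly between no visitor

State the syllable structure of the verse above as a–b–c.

7–8–9

Line 1: "incredible lavender": 4+3 = 7
Line 2: "her anemone disappears": 1+4+3 = 8
Line 3: "carelessly between no visitor": 3+2+1+3 = 9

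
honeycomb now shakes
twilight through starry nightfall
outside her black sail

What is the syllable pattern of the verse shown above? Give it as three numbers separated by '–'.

5–7–5

Line 1: "honeycomb now shakes": 3+1+1 = 5
Line 2: "twilight through starry nightfall": 2+1+2+2 = 7
Line 3: "outside her black sail": 2+1+1+1 = 5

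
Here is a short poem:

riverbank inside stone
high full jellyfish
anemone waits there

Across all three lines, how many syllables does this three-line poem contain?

17

Line 1: "riverbank inside stone": 3+2+1 = 6
Line 2: "high full jellyfish": 1+1+3 = 5
Line 3: "anemone waits there": 4+1+1 = 6
Total: 6 + 5 + 6 = 17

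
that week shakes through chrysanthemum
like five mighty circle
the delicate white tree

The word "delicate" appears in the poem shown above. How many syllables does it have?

3

"delicate" has 3 syllables.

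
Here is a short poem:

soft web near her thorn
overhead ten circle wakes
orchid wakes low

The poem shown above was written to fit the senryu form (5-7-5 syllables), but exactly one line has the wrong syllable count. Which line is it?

Line 3

Line 1: soft(1) + web(1) + near(1) + her(1) + thorn(1) = 5 ✓
Line 2: overhead(3) + ten(1) + circle(2) + wakes(1) = 7 ✓
Line 3: orchid(2) + wakes(1) + low(1) = 4 (expected 5)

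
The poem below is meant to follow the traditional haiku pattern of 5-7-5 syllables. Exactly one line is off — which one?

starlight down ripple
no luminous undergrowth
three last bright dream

Line 1: starlight(2) + down(1) + ripple(2) = 5 ✓
Line 2: no(1) + luminous(3) + undergrowth(3) = 7 ✓
Line 3: three(1) + last(1) + bright(1) + dream(1) = 4 (expected 5)

Line 3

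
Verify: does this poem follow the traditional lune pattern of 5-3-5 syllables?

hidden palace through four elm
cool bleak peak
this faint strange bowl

No

Line 1: "hidden palace through four elm": 2+2+1+1+1 = 7 (expected 5)
Line 2: "cool bleak peak": 1+1+1 = 3 ✓
Line 3: "this faint strange bowl": 1+1+1+1 = 4 (expected 5)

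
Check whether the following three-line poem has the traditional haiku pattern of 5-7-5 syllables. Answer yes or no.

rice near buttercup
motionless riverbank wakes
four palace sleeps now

Line 1: "rice near buttercup": 1+1+3 = 5 ✓
Line 2: "motionless riverbank wakes": 3+3+1 = 7 ✓
Line 3: "four palace sleeps now": 1+2+1+1 = 5 ✓

Yes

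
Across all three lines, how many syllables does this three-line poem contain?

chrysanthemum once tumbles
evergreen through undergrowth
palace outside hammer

20

Line 1: chrysanthemum (4), once (1), tumbles (2) → 7
Line 2: evergreen (3), through (1), undergrowth (3) → 7
Line 3: palace (2), outside (2), hammer (2) → 6
Total: 7 + 7 + 6 = 20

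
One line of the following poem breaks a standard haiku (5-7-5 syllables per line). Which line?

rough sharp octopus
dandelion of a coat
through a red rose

The third line

Line 1: rough (1), sharp (1), octopus (3) → 5 ✓
Line 2: dandelion (4), of (1), a (1), coat (1) → 7 ✓
Line 3: through (1), a (1), red (1), rose (1) → 4 (expected 5)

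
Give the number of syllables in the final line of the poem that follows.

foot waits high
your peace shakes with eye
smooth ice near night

The final line: smooth (1), ice (1), near (1), night (1) → 4

4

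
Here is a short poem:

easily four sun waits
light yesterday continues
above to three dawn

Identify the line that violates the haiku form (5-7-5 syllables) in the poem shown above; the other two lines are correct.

Line 1

Line 1: easily (3), four (1), sun (1), waits (1) → 6 (expected 5)
Line 2: light (1), yesterday (3), continues (3) → 7 ✓
Line 3: above (2), to (1), three (1), dawn (1) → 5 ✓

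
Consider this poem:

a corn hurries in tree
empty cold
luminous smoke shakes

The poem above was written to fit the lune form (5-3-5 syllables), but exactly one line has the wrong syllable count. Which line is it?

The first line

Line 1: a (1), corn (1), hurries (2), in (1), tree (1) → 6 (expected 5)
Line 2: empty (2), cold (1) → 3 ✓
Line 3: luminous (3), smoke (1), shakes (1) → 5 ✓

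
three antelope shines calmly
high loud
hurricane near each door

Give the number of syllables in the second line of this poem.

The second line: high (1), loud (1) → 2

2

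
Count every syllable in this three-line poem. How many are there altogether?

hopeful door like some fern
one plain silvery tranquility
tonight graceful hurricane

Line 1: hopeful(2) + door(1) + like(1) + some(1) + fern(1) = 6
Line 2: one(1) + plain(1) + silvery(3) + tranquility(4) = 9
Line 3: tonight(2) + graceful(2) + hurricane(3) = 7
Total: 6 + 9 + 7 = 22

22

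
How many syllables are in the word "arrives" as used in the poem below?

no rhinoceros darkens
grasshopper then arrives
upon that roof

2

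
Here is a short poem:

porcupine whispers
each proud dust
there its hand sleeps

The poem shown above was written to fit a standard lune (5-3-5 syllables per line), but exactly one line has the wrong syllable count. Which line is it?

Line 3

Line 1: "porcupine whispers": 3+2 = 5 ✓
Line 2: "each proud dust": 1+1+1 = 3 ✓
Line 3: "there its hand sleeps": 1+1+1+1 = 4 (expected 5)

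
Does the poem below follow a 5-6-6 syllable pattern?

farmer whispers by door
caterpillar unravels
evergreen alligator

Line 1: farmer (2), whispers (2), by (1), door (1) → 6 (expected 5)
Line 2: caterpillar (4), unravels (3) → 7 (expected 6)
Line 3: evergreen (3), alligator (4) → 7 (expected 6)

No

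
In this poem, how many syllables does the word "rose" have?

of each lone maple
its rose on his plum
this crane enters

1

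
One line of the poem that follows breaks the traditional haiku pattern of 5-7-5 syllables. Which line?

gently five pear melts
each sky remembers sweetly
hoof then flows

The third line

Line 1: "gently five pear melts": 2+1+1+1 = 5 ✓
Line 2: "each sky remembers sweetly": 1+1+3+2 = 7 ✓
Line 3: "hoof then flows": 1+1+1 = 3 (expected 5)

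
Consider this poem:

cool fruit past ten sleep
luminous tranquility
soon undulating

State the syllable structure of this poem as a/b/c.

5/7/5

Line 1: "cool fruit past ten sleep": 1+1+1+1+1 = 5
Line 2: "luminous tranquility": 3+4 = 7
Line 3: "soon undulating": 1+4 = 5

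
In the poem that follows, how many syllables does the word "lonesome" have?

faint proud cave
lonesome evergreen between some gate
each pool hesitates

2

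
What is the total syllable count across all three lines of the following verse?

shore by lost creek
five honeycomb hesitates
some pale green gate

15

Line 1: "shore by lost creek": 1+1+1+1 = 4
Line 2: "five honeycomb hesitates": 1+3+3 = 7
Line 3: "some pale green gate": 1+1+1+1 = 4
Total: 4 + 7 + 4 = 15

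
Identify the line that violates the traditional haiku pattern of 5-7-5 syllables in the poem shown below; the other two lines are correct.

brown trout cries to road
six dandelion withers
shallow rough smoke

The third line

Line 1: brown (1), trout (1), cries (1), to (1), road (1) → 5 ✓
Line 2: six (1), dandelion (4), withers (2) → 7 ✓
Line 3: shallow (2), rough (1), smoke (1) → 4 (expected 5)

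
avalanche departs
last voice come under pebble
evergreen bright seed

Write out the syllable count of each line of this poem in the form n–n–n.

Line 1: "avalanche departs": 3+2 = 5
Line 2: "last voice come under pebble": 1+1+1+2+2 = 7
Line 3: "evergreen bright seed": 3+1+1 = 5

5–7–5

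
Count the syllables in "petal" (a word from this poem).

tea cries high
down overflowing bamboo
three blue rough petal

"petal" has 2 syllables.

2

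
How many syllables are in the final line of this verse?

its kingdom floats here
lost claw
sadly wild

The final line: sadly(2) + wild(1) = 3

3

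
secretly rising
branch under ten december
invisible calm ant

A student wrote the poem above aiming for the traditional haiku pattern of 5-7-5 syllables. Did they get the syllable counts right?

No

Line 1: secretly(3) + rising(2) = 5 ✓
Line 2: branch(1) + under(2) + ten(1) + december(3) = 7 ✓
Line 3: invisible(4) + calm(1) + ant(1) = 6 (expected 5)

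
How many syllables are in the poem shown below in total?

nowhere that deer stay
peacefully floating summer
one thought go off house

Line 1: "nowhere that deer stay": 2+1+1+1 = 5
Line 2: "peacefully floating summer": 3+2+2 = 7
Line 3: "one thought go off house": 1+1+1+1+1 = 5
Total: 5 + 7 + 5 = 17

17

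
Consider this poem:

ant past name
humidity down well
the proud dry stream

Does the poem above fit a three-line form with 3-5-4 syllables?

Line 1: ant(1) + past(1) + name(1) = 3 ✓
Line 2: humidity(4) + down(1) + well(1) = 6 (expected 5)
Line 3: the(1) + proud(1) + dry(1) + stream(1) = 4 ✓

No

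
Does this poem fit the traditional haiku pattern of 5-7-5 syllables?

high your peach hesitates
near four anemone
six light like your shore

No

Line 1: high(1) + your(1) + peach(1) + hesitates(3) = 6 (expected 5)
Line 2: near(1) + four(1) + anemone(4) = 6 (expected 7)
Line 3: six(1) + light(1) + like(1) + your(1) + shore(1) = 5 ✓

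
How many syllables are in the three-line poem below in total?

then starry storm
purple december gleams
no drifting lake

Line 1: then(1) + starry(2) + storm(1) = 4
Line 2: purple(2) + december(3) + gleams(1) = 6
Line 3: no(1) + drifting(2) + lake(1) = 4
Total: 4 + 6 + 4 = 14

14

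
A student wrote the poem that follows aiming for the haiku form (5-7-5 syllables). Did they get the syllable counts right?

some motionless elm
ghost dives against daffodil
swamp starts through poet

Line 1: some(1) + motionless(3) + elm(1) = 5 ✓
Line 2: ghost(1) + dives(1) + against(2) + daffodil(3) = 7 ✓
Line 3: swamp(1) + starts(1) + through(1) + poet(2) = 5 ✓

Yes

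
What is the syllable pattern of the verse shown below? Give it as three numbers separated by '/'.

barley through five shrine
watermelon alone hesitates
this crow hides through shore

5/9/5

Line 1: "barley through five shrine": 2+1+1+1 = 5
Line 2: "watermelon alone hesitates": 4+2+3 = 9
Line 3: "this crow hides through shore": 1+1+1+1+1 = 5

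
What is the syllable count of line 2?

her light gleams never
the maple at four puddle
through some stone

7

Line 2: the (1), maple (2), at (1), four (1), puddle (2) → 7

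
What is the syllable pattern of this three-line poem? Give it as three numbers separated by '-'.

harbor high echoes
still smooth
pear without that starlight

Line 1: harbor(2) + high(1) + echoes(2) = 5
Line 2: still(1) + smooth(1) = 2
Line 3: pear(1) + without(2) + that(1) + starlight(2) = 6

5-2-6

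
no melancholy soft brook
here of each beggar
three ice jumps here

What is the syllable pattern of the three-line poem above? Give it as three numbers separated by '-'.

7-5-4

Line 1: "no melancholy soft brook": 1+4+1+1 = 7
Line 2: "here of each beggar": 1+1+1+2 = 5
Line 3: "three ice jumps here": 1+1+1+1 = 4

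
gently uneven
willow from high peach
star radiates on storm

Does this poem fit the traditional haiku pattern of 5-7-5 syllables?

Line 1: gently(2) + uneven(3) = 5 ✓
Line 2: willow(2) + from(1) + high(1) + peach(1) = 5 (expected 7)
Line 3: star(1) + radiates(3) + on(1) + storm(1) = 6 (expected 5)

No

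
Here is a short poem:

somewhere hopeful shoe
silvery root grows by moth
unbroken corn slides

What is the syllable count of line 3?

Line 3: unbroken(3) + corn(1) + slides(1) = 5

5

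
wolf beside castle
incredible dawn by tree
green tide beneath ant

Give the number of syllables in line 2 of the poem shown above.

7

Line 2: incredible (4), dawn (1), by (1), tree (1) → 7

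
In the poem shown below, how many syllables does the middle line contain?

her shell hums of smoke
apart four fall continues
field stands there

7

The middle line: "apart four fall continues": 2+1+1+3 = 7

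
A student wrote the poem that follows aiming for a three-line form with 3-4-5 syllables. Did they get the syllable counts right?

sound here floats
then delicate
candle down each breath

Yes

Line 1: sound(1) + here(1) + floats(1) = 3 ✓
Line 2: then(1) + delicate(3) = 4 ✓
Line 3: candle(2) + down(1) + each(1) + breath(1) = 5 ✓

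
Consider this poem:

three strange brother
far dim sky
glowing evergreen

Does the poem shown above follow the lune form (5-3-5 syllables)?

Line 1: "three strange brother": 1+1+2 = 4 (expected 5)
Line 2: "far dim sky": 1+1+1 = 3 ✓
Line 3: "glowing evergreen": 2+3 = 5 ✓

No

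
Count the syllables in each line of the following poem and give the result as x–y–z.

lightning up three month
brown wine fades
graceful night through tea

Line 1: lightning (2), up (1), three (1), month (1) → 5
Line 2: brown (1), wine (1), fades (1) → 3
Line 3: graceful (2), night (1), through (1), tea (1) → 5

5–3–5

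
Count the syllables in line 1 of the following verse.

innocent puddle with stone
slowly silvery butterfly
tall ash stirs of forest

7

Line 1: innocent(3) + puddle(2) + with(1) + stone(1) = 7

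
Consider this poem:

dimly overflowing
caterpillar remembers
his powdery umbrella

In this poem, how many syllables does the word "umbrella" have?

3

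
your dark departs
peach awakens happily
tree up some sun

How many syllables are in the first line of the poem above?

4

The first line: your(1) + dark(1) + departs(2) = 4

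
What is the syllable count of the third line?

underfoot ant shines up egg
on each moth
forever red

The third line: forever(3) + red(1) = 4

4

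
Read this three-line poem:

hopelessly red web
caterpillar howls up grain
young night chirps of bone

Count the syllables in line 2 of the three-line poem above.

Line 2: caterpillar(4) + howls(1) + up(1) + grain(1) = 7

7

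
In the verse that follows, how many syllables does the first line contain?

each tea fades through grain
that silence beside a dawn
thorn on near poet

5

The first line: "each tea fades through grain": 1+1+1+1+1 = 5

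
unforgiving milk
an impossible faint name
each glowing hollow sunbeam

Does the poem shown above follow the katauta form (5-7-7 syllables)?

Line 1: unforgiving(4) + milk(1) = 5 ✓
Line 2: an(1) + impossible(4) + faint(1) + name(1) = 7 ✓
Line 3: each(1) + glowing(2) + hollow(2) + sunbeam(2) = 7 ✓

Yes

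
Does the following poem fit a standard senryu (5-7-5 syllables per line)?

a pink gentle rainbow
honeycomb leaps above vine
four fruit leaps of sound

No

Line 1: a (1), pink (1), gentle (2), rainbow (2) → 6 (expected 5)
Line 2: honeycomb (3), leaps (1), above (2), vine (1) → 7 ✓
Line 3: four (1), fruit (1), leaps (1), of (1), sound (1) → 5 ✓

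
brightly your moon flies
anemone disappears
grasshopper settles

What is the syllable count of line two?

7

Line two: anemone(4) + disappears(3) = 7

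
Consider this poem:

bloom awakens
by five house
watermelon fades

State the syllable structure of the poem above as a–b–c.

4–3–5

Line 1: bloom (1), awakens (3) → 4
Line 2: by (1), five (1), house (1) → 3
Line 3: watermelon (4), fades (1) → 5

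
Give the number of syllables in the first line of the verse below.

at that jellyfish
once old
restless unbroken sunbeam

5

The first line: at(1) + that(1) + jellyfish(3) = 5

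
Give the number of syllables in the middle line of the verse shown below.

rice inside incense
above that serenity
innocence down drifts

The middle line: "above that serenity": 2+1+4 = 7

7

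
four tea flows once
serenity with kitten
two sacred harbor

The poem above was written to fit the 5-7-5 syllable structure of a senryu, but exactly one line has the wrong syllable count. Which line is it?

Line 1: four(1) + tea(1) + flows(1) + once(1) = 4 (expected 5)
Line 2: serenity(4) + with(1) + kitten(2) = 7 ✓
Line 3: two(1) + sacred(2) + harbor(2) = 5 ✓

Line 1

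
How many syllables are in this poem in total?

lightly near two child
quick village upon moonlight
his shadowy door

Line 1: lightly (2), near (1), two (1), child (1) → 5
Line 2: quick (1), village (2), upon (2), moonlight (2) → 7
Line 3: his (1), shadowy (3), door (1) → 5
Total: 5 + 7 + 5 = 17

17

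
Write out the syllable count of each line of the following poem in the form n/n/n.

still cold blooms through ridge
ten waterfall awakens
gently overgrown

Line 1: still(1) + cold(1) + blooms(1) + through(1) + ridge(1) = 5
Line 2: ten(1) + waterfall(3) + awakens(3) = 7
Line 3: gently(2) + overgrown(3) = 5

5/7/5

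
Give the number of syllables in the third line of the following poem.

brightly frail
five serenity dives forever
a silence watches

5

The third line: "a silence watches": 1+2+2 = 5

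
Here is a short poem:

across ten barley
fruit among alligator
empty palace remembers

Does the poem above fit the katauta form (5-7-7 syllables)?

Yes

Line 1: across(2) + ten(1) + barley(2) = 5 ✓
Line 2: fruit(1) + among(2) + alligator(4) = 7 ✓
Line 3: empty(2) + palace(2) + remembers(3) = 7 ✓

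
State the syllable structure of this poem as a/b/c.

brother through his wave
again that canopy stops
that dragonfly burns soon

5/7/6

Line 1: brother (2), through (1), his (1), wave (1) → 5
Line 2: again (2), that (1), canopy (3), stops (1) → 7
Line 3: that (1), dragonfly (3), burns (1), soon (1) → 6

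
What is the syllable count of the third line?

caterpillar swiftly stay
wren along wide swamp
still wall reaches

The third line: "still wall reaches": 1+1+2 = 4

4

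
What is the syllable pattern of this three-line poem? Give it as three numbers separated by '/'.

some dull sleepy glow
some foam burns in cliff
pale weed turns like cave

5/5/5

Line 1: some(1) + dull(1) + sleepy(2) + glow(1) = 5
Line 2: some(1) + foam(1) + burns(1) + in(1) + cliff(1) = 5
Line 3: pale(1) + weed(1) + turns(1) + like(1) + cave(1) = 5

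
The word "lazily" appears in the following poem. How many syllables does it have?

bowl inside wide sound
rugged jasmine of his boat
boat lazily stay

3

"lazily" has 3 syllables.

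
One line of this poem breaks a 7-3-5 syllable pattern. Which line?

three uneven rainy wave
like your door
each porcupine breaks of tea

Line 1: "three uneven rainy wave": 1+3+2+1 = 7 ✓
Line 2: "like your door": 1+1+1 = 3 ✓
Line 3: "each porcupine breaks of tea": 1+3+1+1+1 = 7 (expected 5)

Line 3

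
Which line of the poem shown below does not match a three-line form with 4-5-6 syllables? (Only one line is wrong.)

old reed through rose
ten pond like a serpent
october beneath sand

Line 2

Line 1: old(1) + reed(1) + through(1) + rose(1) = 4 ✓
Line 2: ten(1) + pond(1) + like(1) + a(1) + serpent(2) = 6 (expected 5)
Line 3: october(3) + beneath(2) + sand(1) = 6 ✓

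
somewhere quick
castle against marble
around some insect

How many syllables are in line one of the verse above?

3

Line one: somewhere (2), quick (1) → 3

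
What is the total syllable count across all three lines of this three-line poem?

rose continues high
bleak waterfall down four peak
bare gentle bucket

17

Line 1: rose(1) + continues(3) + high(1) = 5
Line 2: bleak(1) + waterfall(3) + down(1) + four(1) + peak(1) = 7
Line 3: bare(1) + gentle(2) + bucket(2) = 5
Total: 5 + 7 + 5 = 17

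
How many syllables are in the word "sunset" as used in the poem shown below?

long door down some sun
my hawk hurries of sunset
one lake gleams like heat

"sunset" has 2 syllables.

2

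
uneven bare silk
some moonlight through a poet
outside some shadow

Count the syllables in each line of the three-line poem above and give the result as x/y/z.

Line 1: uneven(3) + bare(1) + silk(1) = 5
Line 2: some(1) + moonlight(2) + through(1) + a(1) + poet(2) = 7
Line 3: outside(2) + some(1) + shadow(2) = 5

5/7/5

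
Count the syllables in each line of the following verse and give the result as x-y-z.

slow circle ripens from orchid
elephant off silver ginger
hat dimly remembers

8-8-6

Line 1: slow(1) + circle(2) + ripens(2) + from(1) + orchid(2) = 8
Line 2: elephant(3) + off(1) + silver(2) + ginger(2) = 8
Line 3: hat(1) + dimly(2) + remembers(3) = 6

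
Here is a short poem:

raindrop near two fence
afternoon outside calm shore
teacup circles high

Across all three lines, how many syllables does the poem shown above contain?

Line 1: "raindrop near two fence": 2+1+1+1 = 5
Line 2: "afternoon outside calm shore": 3+2+1+1 = 7
Line 3: "teacup circles high": 2+2+1 = 5
Total: 5 + 7 + 5 = 17

17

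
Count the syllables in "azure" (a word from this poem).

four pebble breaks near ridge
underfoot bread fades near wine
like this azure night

2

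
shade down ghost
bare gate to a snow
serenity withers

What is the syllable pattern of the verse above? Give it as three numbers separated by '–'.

3–5–6

Line 1: shade (1), down (1), ghost (1) → 3
Line 2: bare (1), gate (1), to (1), a (1), snow (1) → 5
Line 3: serenity (4), withers (2) → 6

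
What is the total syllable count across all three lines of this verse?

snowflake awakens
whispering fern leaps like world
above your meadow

Line 1: snowflake (2), awakens (3) → 5
Line 2: whispering (3), fern (1), leaps (1), like (1), world (1) → 7
Line 3: above (2), your (1), meadow (2) → 5
Total: 5 + 7 + 5 = 17

17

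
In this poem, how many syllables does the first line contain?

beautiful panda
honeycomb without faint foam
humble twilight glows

5

The first line: "beautiful panda": 3+2 = 5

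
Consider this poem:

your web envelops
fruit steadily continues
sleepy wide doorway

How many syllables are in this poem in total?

Line 1: your (1), web (1), envelops (3) → 5
Line 2: fruit (1), steadily (3), continues (3) → 7
Line 3: sleepy (2), wide (1), doorway (2) → 5
Total: 5 + 7 + 5 = 17

17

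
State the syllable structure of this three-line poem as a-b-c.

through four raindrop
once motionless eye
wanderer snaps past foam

Line 1: through(1) + four(1) + raindrop(2) = 4
Line 2: once(1) + motionless(3) + eye(1) = 5
Line 3: wanderer(3) + snaps(1) + past(1) + foam(1) = 6

4-5-6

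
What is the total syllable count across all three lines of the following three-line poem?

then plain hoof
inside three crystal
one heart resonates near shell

15

Line 1: then(1) + plain(1) + hoof(1) = 3
Line 2: inside(2) + three(1) + crystal(2) = 5
Line 3: one(1) + heart(1) + resonates(3) + near(1) + shell(1) = 7
Total: 3 + 5 + 7 = 15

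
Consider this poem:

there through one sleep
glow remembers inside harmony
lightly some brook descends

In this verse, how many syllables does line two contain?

9

Line two: glow (1), remembers (3), inside (2), harmony (3) → 9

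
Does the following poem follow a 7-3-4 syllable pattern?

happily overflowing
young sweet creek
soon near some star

Yes

Line 1: "happily overflowing": 3+4 = 7 ✓
Line 2: "young sweet creek": 1+1+1 = 3 ✓
Line 3: "soon near some star": 1+1+1+1 = 4 ✓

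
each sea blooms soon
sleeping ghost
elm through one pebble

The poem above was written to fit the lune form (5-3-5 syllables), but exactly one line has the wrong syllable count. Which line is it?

Line 1: "each sea blooms soon": 1+1+1+1 = 4 (expected 5)
Line 2: "sleeping ghost": 2+1 = 3 ✓
Line 3: "elm through one pebble": 1+1+1+2 = 5 ✓

The first line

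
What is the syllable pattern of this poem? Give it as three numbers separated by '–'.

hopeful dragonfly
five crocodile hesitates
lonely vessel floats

Line 1: "hopeful dragonfly": 2+3 = 5
Line 2: "five crocodile hesitates": 1+3+3 = 7
Line 3: "lonely vessel floats": 2+2+1 = 5

5–7–5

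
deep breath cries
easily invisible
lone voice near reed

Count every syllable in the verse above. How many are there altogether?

14

Line 1: deep(1) + breath(1) + cries(1) = 3
Line 2: easily(3) + invisible(4) = 7
Line 3: lone(1) + voice(1) + near(1) + reed(1) = 4
Total: 3 + 7 + 4 = 14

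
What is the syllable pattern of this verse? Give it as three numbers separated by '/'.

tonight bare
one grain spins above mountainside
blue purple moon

3/8/4

Line 1: "tonight bare": 2+1 = 3
Line 2: "one grain spins above mountainside": 1+1+1+2+3 = 8
Line 3: "blue purple moon": 1+2+1 = 4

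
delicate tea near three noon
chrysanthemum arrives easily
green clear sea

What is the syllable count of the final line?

The final line: green(1) + clear(1) + sea(1) = 3

3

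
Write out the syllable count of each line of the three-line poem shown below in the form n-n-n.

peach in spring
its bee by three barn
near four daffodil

Line 1: peach(1) + in(1) + spring(1) = 3
Line 2: its(1) + bee(1) + by(1) + three(1) + barn(1) = 5
Line 3: near(1) + four(1) + daffodil(3) = 5

3-5-5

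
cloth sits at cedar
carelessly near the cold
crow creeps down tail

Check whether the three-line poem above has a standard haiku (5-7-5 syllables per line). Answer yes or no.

No

Line 1: cloth(1) + sits(1) + at(1) + cedar(2) = 5 ✓
Line 2: carelessly(3) + near(1) + the(1) + cold(1) = 6 (expected 7)
Line 3: crow(1) + creeps(1) + down(1) + tail(1) = 4 (expected 5)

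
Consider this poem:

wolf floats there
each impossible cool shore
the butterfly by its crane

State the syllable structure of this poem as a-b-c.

Line 1: wolf(1) + floats(1) + there(1) = 3
Line 2: each(1) + impossible(4) + cool(1) + shore(1) = 7
Line 3: the(1) + butterfly(3) + by(1) + its(1) + crane(1) = 7

3-7-7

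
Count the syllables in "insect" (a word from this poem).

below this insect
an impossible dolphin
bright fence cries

2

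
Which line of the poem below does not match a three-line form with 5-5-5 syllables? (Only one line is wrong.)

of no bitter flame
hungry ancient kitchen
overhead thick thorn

Line 1: of(1) + no(1) + bitter(2) + flame(1) = 5 ✓
Line 2: hungry(2) + ancient(2) + kitchen(2) = 6 (expected 5)
Line 3: overhead(3) + thick(1) + thorn(1) = 5 ✓

Line 2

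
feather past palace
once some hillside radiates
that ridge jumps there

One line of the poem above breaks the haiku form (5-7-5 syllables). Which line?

Line 1: feather(2) + past(1) + palace(2) = 5 ✓
Line 2: once(1) + some(1) + hillside(2) + radiates(3) = 7 ✓
Line 3: that(1) + ridge(1) + jumps(1) + there(1) = 4 (expected 5)

The third line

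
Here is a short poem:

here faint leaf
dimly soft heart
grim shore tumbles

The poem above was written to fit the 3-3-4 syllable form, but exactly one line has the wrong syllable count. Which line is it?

Line 1: here(1) + faint(1) + leaf(1) = 3 ✓
Line 2: dimly(2) + soft(1) + heart(1) = 4 (expected 3)
Line 3: grim(1) + shore(1) + tumbles(2) = 4 ✓

Line 2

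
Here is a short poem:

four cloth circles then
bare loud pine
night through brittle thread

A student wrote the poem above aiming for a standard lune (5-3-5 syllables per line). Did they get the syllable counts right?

Line 1: four(1) + cloth(1) + circles(2) + then(1) = 5 ✓
Line 2: bare(1) + loud(1) + pine(1) = 3 ✓
Line 3: night(1) + through(1) + brittle(2) + thread(1) = 5 ✓

Yes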